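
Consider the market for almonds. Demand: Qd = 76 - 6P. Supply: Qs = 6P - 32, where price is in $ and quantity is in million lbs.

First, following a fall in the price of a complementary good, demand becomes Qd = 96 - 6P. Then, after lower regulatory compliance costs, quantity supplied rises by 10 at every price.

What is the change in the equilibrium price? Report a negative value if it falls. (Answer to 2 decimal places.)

+0.83

Initially, 76 - 6P = 6P - 32, so 108 = 12P and P = 9, Q = 22.
After the shift, demand is Qd = 96 - 6P and supply is Qs = 6P - 22.
Clearing the new market: 96 - 6P = 6P - 22, so P = 59/6 ≈ 9.8333 and Q = 37.
ΔP = 9.8333 − 9 = +0.83.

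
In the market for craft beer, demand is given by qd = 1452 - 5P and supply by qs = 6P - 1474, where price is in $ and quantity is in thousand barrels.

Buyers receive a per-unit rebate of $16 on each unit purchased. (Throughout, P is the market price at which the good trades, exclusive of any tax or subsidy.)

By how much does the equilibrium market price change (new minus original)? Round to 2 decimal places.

Initially, 1452 - 5P = 6P - 1474, so 2926 = 11P and P = 266, q = 122.
Since buyers' out-of-pocket price is the market price minus the rebate, the effective demand curve becomes qd = 1532 - 5P.
Clearing the new market: 1532 - 5P = 6P - 1474, so P = 3006/11 ≈ 273.2727 and q = 1822/11 ≈ 165.6364.
ΔP = 273.2727 − 266 = +7.27.

+7.27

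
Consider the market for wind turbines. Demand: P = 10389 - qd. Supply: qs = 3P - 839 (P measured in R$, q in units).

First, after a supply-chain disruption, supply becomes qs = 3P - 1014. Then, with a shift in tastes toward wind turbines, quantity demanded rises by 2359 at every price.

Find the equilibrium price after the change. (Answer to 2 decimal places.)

3440.50

Original equilibrium: 10389 - P = 3P - 839 gives 11228 = 4P, so P = 2807 and q = 7582.
The new curves are qd = 12748 - P (demand) and qs = 3P - 1014 (supply).
Setting them equal: 12748 - P = 3P - 1014 → 13762 = 4P, so P = 3440.5 and q = 9307.5.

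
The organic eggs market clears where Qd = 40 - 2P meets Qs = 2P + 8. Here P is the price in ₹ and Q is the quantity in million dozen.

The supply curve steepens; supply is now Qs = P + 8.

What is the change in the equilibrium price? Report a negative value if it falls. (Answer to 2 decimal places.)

Initially, 40 - 2P = 2P + 8, so 32 = 4P and P = 8, Q = 24.
With the change applied: demand Qd = 40 - 2P, supply Qs = P + 8.
Clearing the new market: 40 - 2P = P + 8, so P = 32/3 ≈ 10.6667 and Q = 56/3 ≈ 18.6667.
ΔP = 10.6667 − 8 = +2.67.

+2.67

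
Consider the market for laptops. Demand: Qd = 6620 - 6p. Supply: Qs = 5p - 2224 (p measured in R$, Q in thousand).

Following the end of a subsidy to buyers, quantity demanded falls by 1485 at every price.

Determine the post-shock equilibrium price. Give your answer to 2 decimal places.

Initially, 6620 - 6p = 5p - 2224, so 8844 = 11p and p = 804, Q = 1796.
The new curves are Qd = 5135 - 6p (demand) and Qs = 5p - 2224 (supply).
Equate the new curves: 5135 - 6p = 5p - 2224, giving 7359 = 11p, p = 669, Q = 1121.

669.00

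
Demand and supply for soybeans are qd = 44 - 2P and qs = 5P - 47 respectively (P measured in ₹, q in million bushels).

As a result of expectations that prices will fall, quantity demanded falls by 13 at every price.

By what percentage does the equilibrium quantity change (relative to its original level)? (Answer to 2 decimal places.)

Solve the original market: 44 - 2P = 5P - 47, hence P = 13 and q = 18.
The new curves are qd = 31 - 2P (demand) and qs = 5P - 47 (supply).
Clearing the new market: 31 - 2P = 5P - 47, so P = 78/7 ≈ 11.1429 and q = 61/7 ≈ 8.7143.
%Δq = (8.7143 − 18) / 18 × 100 = -51.59%.

-51.59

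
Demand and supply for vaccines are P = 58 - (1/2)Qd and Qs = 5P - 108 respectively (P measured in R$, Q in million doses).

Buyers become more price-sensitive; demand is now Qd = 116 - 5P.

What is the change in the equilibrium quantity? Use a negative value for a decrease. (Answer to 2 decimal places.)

-48.00

Initially, 116 - 2P = 5P - 108, so 224 = 7P and P = 32, Q = 52.
After the shift, demand is Qd = 116 - 5P and supply is Qs = 5P - 108.
Setting them equal: 116 - 5P = 5P - 108 → 224 = 10P, so P = 22.4 and Q = 4.
ΔQ = 4 − 52 = -48.00.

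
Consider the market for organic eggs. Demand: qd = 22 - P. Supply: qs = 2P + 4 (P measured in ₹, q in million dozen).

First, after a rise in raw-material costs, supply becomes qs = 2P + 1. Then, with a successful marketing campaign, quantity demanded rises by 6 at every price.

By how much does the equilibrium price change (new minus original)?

Before the shock: 22 - P = 2P + 4 ⇒ 18 = 3P ⇒ P = 6, q = 16.
After the shift, demand is qd = 28 - P and supply is qs = 2P + 1.
New equilibrium: 28 - P = 2P + 1 ⇒ 27 = 3P ⇒ P = 9, q = 19.
ΔP = 9 − 6 = +3.

+3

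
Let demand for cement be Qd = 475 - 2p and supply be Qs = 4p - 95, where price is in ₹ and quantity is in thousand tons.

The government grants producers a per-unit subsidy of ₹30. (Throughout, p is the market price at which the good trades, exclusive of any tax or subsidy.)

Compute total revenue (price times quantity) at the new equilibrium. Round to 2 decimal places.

24375.00

Before the shock: 475 - 2p = 4p - 95 ⇒ 570 = 6p ⇒ p = 95, Q = 285.
Since sellers receive the price plus the subsidy, the effective supply curve becomes Qs = 4p + 25.
Clearing the new market: 475 - 2p = 4p + 25, so p = 75 and Q = 325.
New expenditure = 75 × 325 = 24375.00.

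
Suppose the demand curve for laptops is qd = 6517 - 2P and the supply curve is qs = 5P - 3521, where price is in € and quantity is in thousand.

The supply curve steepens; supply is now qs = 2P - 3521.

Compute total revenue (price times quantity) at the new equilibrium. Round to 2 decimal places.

3759231.00

Before the shock: 6517 - 2P = 5P - 3521 ⇒ 10038 = 7P ⇒ P = 1434, q = 3649.
After the shift, demand is qd = 6517 - 2P and supply is qs = 2P - 3521.
Setting them equal: 6517 - 2P = 2P - 3521 → 10038 = 4P, so P = 2509.5 and q = 1498.
New expenditure = 2509.5 × 1498 = 3759231.00.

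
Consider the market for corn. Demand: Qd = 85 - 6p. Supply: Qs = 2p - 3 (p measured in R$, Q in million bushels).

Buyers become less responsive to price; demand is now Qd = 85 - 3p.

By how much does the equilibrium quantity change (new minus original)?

Original equilibrium: 85 - 6p = 2p - 3 gives 88 = 8p, so p = 11 and Q = 19.
After the shift, demand is Qd = 85 - 3p and supply is Qs = 2p - 3.
New equilibrium: 85 - 3p = 2p - 3 ⇒ 88 = 5p ⇒ p = 17.6, Q = 32.2.
ΔQ = 32.2 − 19 = +13.2.

+13.2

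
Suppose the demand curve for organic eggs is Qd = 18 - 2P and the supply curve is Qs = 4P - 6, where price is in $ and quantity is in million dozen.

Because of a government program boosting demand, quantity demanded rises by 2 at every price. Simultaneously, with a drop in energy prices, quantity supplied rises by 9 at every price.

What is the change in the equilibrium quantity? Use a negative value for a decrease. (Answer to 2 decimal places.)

Initially, 18 - 2P = 4P - 6, so 24 = 6P and P = 4, Q = 10.
The new curves are Qd = 20 - 2P (demand) and Qs = 4P + 3 (supply).
New equilibrium: 20 - 2P = 4P + 3 ⇒ 17 = 6P ⇒ P = 17/6 ≈ 2.8333, Q = 43/3 ≈ 14.3333.
ΔQ = 14.3333 − 10 = +4.33.

+4.33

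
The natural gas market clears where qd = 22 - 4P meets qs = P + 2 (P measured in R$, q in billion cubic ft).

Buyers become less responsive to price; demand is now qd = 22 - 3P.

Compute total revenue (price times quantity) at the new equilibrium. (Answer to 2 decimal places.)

35.00

Original equilibrium: 22 - 4P = P + 2 gives 20 = 5P, so P = 4 and q = 6.
After the shift, demand is qd = 22 - 3P and supply is qs = P + 2.
New equilibrium: 22 - 3P = P + 2 ⇒ 20 = 4P ⇒ P = 5, q = 7.
New expenditure = 5 × 7 = 35.00.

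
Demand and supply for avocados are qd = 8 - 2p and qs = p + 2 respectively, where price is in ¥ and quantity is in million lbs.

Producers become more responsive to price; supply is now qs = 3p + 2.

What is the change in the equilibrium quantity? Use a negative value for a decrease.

Before the shock: 8 - 2p = p + 2 ⇒ 6 = 3p ⇒ p = 2, q = 4.
The shock moves the curves to qd = 8 - 2p and qs = 3p + 2.
Equate the new curves: 8 - 2p = 3p + 2, giving 6 = 5p, p = 1.2, q = 5.6.
Δq = 5.6 − 4 = +1.6.

+1.6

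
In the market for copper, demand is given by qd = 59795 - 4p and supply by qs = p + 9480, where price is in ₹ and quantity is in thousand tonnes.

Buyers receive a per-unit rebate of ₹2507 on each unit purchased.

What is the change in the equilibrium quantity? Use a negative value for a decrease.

Before the shock: 59795 - 4p = p + 9480 ⇒ 50315 = 5p ⇒ p = 10063, q = 19543.
Since buyers' out-of-pocket price is the market price minus the rebate, the effective demand curve becomes qd = 69823 - 4p.
Clearing the new market: 69823 - 4p = p + 9480, so p = 12068.6 and q = 21548.6.
Δq = 21548.6 − 19543 = +2005.6.

+2005.6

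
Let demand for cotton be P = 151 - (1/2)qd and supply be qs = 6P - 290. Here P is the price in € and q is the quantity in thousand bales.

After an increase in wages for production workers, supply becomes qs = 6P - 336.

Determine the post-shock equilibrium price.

79.75

Initially, 302 - 2P = 6P - 290, so 592 = 8P and P = 74, q = 154.
With the change applied: demand qd = 302 - 2P, supply qs = 6P - 336.
Clearing the new market: 302 - 2P = 6P - 336, so P = 79.75 and q = 142.5.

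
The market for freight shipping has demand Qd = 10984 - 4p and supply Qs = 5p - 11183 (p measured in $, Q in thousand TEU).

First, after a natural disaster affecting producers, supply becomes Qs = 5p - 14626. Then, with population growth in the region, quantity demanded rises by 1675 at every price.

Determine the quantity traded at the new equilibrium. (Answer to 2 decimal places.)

Solve the original market: 10984 - 4p = 5p - 11183, hence p = 2463 and Q = 1132.
With the change applied: demand Qd = 12659 - 4p, supply Qs = 5p - 14626.
Equate the new curves: 12659 - 4p = 5p - 14626, giving 27285 = 9p, p = 9095/3 ≈ 3031.6667, Q = 1597/3 ≈ 532.3333.

532.33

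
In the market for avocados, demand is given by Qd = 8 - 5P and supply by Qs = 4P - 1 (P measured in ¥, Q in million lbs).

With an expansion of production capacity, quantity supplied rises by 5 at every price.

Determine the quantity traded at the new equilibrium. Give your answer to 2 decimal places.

5.78

Before the shock: 8 - 5P = 4P - 1 ⇒ 9 = 9P ⇒ P = 1, Q = 3.
The shock moves the curves to Qd = 8 - 5P and Qs = 4P + 4.
Equate the new curves: 8 - 5P = 4P + 4, giving 4 = 9P, P = 4/9 ≈ 0.4444, Q = 52/9 ≈ 5.7778.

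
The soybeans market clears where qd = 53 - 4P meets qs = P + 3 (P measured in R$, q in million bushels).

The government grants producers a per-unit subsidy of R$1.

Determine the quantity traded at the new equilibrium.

Solve the original market: 53 - 4P = P + 3, hence P = 10 and q = 13.
Since sellers receive the price plus the subsidy, the effective supply curve becomes qs = P + 4.
Clearing the new market: 53 - 4P = P + 4, so P = 9.8 and q = 13.8.

13.8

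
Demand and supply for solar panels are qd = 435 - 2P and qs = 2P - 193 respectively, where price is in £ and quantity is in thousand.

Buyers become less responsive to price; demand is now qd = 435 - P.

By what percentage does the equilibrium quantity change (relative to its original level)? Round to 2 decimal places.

Original equilibrium: 435 - 2P = 2P - 193 gives 628 = 4P, so P = 157 and q = 121.
The new curves are qd = 435 - P (demand) and qs = 2P - 193 (supply).
Equate the new curves: 435 - P = 2P - 193, giving 628 = 3P, P = 628/3 ≈ 209.3333, q = 677/3 ≈ 225.6667.
%Δq = (225.6667 − 121) / 121 × 100 = +86.50%.

+86.50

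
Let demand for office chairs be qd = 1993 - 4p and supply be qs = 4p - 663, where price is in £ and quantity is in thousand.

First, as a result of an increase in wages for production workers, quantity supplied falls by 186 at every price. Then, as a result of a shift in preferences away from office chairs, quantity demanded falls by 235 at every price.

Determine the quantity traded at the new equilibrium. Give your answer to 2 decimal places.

Solve the original market: 1993 - 4p = 4p - 663, hence p = 332 and q = 665.
The shock moves the curves to qd = 1758 - 4p and qs = 4p - 849.
Setting them equal: 1758 - 4p = 4p - 849 → 2607 = 8p, so p = 325.875 and q = 454.5.

454.50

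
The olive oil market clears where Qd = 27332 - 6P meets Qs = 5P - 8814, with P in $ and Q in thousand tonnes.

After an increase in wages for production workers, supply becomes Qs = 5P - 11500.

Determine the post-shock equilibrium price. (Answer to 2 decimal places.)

Original equilibrium: 27332 - 6P = 5P - 8814 gives 36146 = 11P, so P = 3286 and Q = 7616.
With the change applied: demand Qd = 27332 - 6P, supply Qs = 5P - 11500.
Clearing the new market: 27332 - 6P = 5P - 11500, so P = 38832/11 ≈ 3530.1818 and Q = 67660/11 ≈ 6150.9091.

3530.18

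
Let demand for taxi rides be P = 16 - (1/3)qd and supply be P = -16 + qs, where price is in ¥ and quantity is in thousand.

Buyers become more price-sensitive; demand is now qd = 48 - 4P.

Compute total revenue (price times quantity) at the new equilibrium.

Before the shock: 48 - 3P = P + 16 ⇒ 32 = 4P ⇒ P = 8, q = 24.
The shock moves the curves to qd = 48 - 4P and qs = P + 16.
Setting them equal: 48 - 4P = P + 16 → 32 = 5P, so P = 6.4 and q = 22.4.
New expenditure = 6.4 × 22.4 = 143.36.

143.36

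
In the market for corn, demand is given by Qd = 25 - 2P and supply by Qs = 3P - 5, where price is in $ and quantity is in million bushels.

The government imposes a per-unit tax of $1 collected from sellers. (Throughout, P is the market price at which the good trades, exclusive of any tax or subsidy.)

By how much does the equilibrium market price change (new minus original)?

+0.6

Initially, 25 - 2P = 3P - 5, so 30 = 5P and P = 6, Q = 13.
Since sellers keep the price net of the tax, the effective supply curve becomes Qs = 3P - 8.
Clearing the new market: 25 - 2P = 3P - 8, so P = 6.6 and Q = 11.8.
ΔP = 6.6 − 6 = +0.6.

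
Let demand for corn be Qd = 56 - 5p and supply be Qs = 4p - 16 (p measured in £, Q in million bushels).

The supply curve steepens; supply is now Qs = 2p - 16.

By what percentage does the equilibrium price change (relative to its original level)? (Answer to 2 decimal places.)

+28.57

Solve the original market: 56 - 5p = 4p - 16, hence p = 8 and Q = 16.
The new curves are Qd = 56 - 5p (demand) and Qs = 2p - 16 (supply).
Equate the new curves: 56 - 5p = 2p - 16, giving 72 = 7p, p = 72/7 ≈ 10.2857, Q = 32/7 ≈ 4.5714.
%Δp = (10.2857 − 8) / 8 × 100 = +28.57%.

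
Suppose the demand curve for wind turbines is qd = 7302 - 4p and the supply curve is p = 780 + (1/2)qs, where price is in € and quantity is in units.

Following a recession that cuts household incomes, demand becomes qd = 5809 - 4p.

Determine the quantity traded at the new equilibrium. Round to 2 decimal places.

Original equilibrium: 7302 - 4p = 2p - 1560 gives 8862 = 6p, so p = 1477 and q = 1394.
After the shift, demand is qd = 5809 - 4p and supply is qs = 2p - 1560.
Equate the new curves: 5809 - 4p = 2p - 1560, giving 7369 = 6p, p = 7369/6 ≈ 1228.1667, q = 2689/3 ≈ 896.3333.

896.33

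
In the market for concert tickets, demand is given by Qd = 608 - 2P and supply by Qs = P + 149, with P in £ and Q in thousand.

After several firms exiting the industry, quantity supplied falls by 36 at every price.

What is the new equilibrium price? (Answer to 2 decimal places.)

Before the shock: 608 - 2P = P + 149 ⇒ 459 = 3P ⇒ P = 153, Q = 302.
After the shift, demand is Qd = 608 - 2P and supply is Qs = P + 113.
New equilibrium: 608 - 2P = P + 113 ⇒ 495 = 3P ⇒ P = 165, Q = 278.

165.00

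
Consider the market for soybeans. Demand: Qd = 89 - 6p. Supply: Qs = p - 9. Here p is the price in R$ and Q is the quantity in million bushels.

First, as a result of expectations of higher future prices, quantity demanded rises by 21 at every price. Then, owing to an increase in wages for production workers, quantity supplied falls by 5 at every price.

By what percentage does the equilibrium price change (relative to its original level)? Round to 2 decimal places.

+26.53

Solve the original market: 89 - 6p = p - 9, hence p = 14 and Q = 5.
With the change applied: demand Qd = 110 - 6p, supply Qs = p - 14.
Clearing the new market: 110 - 6p = p - 14, so p = 124/7 ≈ 17.7143 and Q = 26/7 ≈ 3.7143.
%Δp = (17.7143 − 14) / 14 × 100 = +26.53%.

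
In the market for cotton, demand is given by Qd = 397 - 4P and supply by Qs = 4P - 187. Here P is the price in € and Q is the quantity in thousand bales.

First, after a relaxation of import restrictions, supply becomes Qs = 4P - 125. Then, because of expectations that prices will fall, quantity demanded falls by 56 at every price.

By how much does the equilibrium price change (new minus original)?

Original equilibrium: 397 - 4P = 4P - 187 gives 584 = 8P, so P = 73 and Q = 105.
The shock moves the curves to Qd = 341 - 4P and Qs = 4P - 125.
New equilibrium: 341 - 4P = 4P - 125 ⇒ 466 = 8P ⇒ P = 58.25, Q = 108.
ΔP = 58.25 − 73 = -14.75.

-14.75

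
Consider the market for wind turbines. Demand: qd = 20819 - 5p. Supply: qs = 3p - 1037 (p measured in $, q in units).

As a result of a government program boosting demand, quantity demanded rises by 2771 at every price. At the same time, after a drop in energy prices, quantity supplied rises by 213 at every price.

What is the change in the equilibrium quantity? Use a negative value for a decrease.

Before the shock: 20819 - 5p = 3p - 1037 ⇒ 21856 = 8p ⇒ p = 2732, q = 7159.
After the shift, demand is qd = 23590 - 5p and supply is qs = 3p - 824.
Setting them equal: 23590 - 5p = 3p - 824 → 24414 = 8p, so p = 3051.75 and q = 8331.25.
Δq = 8331.25 − 7159 = +1172.25.

+1172.25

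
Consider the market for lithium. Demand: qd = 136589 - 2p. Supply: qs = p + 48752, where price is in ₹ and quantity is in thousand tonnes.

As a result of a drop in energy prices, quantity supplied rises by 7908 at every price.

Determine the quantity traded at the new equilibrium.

Initially, 136589 - 2p = p + 48752, so 87837 = 3p and p = 29279, q = 78031.
The shock moves the curves to qd = 136589 - 2p and qs = p + 56660.
Clearing the new market: 136589 - 2p = p + 56660, so p = 26643 and q = 83303.

83303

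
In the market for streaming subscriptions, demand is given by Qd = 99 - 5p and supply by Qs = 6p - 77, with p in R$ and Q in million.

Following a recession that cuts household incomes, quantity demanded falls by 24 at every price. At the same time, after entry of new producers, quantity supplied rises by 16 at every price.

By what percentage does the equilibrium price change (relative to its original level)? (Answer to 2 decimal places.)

-22.73

Original equilibrium: 99 - 5p = 6p - 77 gives 176 = 11p, so p = 16 and Q = 19.
The shock moves the curves to Qd = 75 - 5p and Qs = 6p - 61.
Clearing the new market: 75 - 5p = 6p - 61, so p = 136/11 ≈ 12.3636 and Q = 145/11 ≈ 13.1818.
%Δp = (12.3636 − 16) / 16 × 100 = -22.73%.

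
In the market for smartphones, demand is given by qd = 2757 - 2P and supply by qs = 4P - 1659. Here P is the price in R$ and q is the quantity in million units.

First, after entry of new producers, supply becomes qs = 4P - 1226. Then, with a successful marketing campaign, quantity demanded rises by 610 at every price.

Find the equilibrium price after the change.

Initially, 2757 - 2P = 4P - 1659, so 4416 = 6P and P = 736, q = 1285.
The shock moves the curves to qd = 3367 - 2P and qs = 4P - 1226.
New equilibrium: 3367 - 2P = 4P - 1226 ⇒ 4593 = 6P ⇒ P = 765.5, q = 1836.

765.5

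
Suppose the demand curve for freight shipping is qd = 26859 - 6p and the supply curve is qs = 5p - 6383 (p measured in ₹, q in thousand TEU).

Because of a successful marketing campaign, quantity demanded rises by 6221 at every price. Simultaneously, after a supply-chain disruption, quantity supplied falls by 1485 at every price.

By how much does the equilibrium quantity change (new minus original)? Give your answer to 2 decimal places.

+2017.73

Before the shock: 26859 - 6p = 5p - 6383 ⇒ 33242 = 11p ⇒ p = 3022, q = 8727.
The new curves are qd = 33080 - 6p (demand) and qs = 5p - 7868 (supply).
Equate the new curves: 33080 - 6p = 5p - 7868, giving 40948 = 11p, p = 40948/11 ≈ 3722.5455, q = 118192/11 ≈ 10744.7273.
Δq = 10744.7273 − 8727 = +2017.73.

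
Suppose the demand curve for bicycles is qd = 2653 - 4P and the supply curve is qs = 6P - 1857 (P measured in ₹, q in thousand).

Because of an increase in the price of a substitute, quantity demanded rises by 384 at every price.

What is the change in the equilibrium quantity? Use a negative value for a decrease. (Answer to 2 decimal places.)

+230.40

Before the shock: 2653 - 4P = 6P - 1857 ⇒ 4510 = 10P ⇒ P = 451, q = 849.
After the shift, demand is qd = 3037 - 4P and supply is qs = 6P - 1857.
New equilibrium: 3037 - 4P = 6P - 1857 ⇒ 4894 = 10P ⇒ P = 489.4, q = 1079.4.
Δq = 1079.4 − 849 = +230.40.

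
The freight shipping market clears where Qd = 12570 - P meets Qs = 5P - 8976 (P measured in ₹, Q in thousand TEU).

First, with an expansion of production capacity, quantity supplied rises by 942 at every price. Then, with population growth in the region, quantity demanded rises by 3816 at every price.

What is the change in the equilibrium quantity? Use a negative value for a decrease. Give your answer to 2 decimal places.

+3337.00

Initially, 12570 - P = 5P - 8976, so 21546 = 6P and P = 3591, Q = 8979.
After the shift, demand is Qd = 16386 - P and supply is Qs = 5P - 8034.
Equate the new curves: 16386 - P = 5P - 8034, giving 24420 = 6P, P = 4070, Q = 12316.
ΔQ = 12316 − 8979 = +3337.00.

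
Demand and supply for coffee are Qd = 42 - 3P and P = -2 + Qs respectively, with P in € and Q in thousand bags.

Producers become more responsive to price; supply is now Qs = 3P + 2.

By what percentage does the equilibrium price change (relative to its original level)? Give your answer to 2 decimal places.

-33.33

Initially, 42 - 3P = P + 2, so 40 = 4P and P = 10, Q = 12.
The shock moves the curves to Qd = 42 - 3P and Qs = 3P + 2.
Setting them equal: 42 - 3P = 3P + 2 → 40 = 6P, so P = 20/3 ≈ 6.6667 and Q = 22.
%ΔP = (6.6667 − 10) / 10 × 100 = -33.33%.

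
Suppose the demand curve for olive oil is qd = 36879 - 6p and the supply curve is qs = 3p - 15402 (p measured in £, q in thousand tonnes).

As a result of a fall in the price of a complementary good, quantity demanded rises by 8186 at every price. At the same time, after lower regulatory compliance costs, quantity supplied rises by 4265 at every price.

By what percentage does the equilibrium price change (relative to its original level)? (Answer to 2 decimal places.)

+7.50

Initially, 36879 - 6p = 3p - 15402, so 52281 = 9p and p = 5809, q = 2025.
The shock moves the curves to qd = 45065 - 6p and qs = 3p - 11137.
Equate the new curves: 45065 - 6p = 3p - 11137, giving 56202 = 9p, p = 18734/3 ≈ 6244.6667, q = 7597.
%Δp = (6244.6667 − 5809) / 5809 × 100 = +7.50%.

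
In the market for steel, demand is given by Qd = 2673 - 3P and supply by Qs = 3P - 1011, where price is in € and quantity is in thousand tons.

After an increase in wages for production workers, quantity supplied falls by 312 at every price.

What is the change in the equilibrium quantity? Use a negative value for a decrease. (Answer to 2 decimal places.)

Original equilibrium: 2673 - 3P = 3P - 1011 gives 3684 = 6P, so P = 614 and Q = 831.
With the change applied: demand Qd = 2673 - 3P, supply Qs = 3P - 1323.
New equilibrium: 2673 - 3P = 3P - 1323 ⇒ 3996 = 6P ⇒ P = 666, Q = 675.
ΔQ = 675 − 831 = -156.00.

-156.00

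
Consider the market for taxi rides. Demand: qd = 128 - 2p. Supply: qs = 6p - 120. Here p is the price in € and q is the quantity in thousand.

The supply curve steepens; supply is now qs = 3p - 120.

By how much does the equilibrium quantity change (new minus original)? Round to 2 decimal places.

-37.20

Original equilibrium: 128 - 2p = 6p - 120 gives 248 = 8p, so p = 31 and q = 66.
The new curves are qd = 128 - 2p (demand) and qs = 3p - 120 (supply).
Setting them equal: 128 - 2p = 3p - 120 → 248 = 5p, so p = 49.6 and q = 28.8.
Δq = 28.8 − 66 = -37.20.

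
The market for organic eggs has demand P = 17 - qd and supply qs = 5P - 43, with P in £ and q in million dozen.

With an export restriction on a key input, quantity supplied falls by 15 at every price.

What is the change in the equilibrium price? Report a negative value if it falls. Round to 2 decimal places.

+2.50

Initially, 17 - P = 5P - 43, so 60 = 6P and P = 10, q = 7.
With the change applied: demand qd = 17 - P, supply qs = 5P - 58.
Setting them equal: 17 - P = 5P - 58 → 75 = 6P, so P = 12.5 and q = 4.5.
ΔP = 12.5 − 10 = +2.50.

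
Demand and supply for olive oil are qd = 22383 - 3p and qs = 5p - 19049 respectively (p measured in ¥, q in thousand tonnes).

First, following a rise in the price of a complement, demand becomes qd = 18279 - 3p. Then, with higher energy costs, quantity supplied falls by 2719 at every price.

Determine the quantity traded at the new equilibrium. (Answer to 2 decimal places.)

3261.38

Solve the original market: 22383 - 3p = 5p - 19049, hence p = 5179 and q = 6846.
After the shift, demand is qd = 18279 - 3p and supply is qs = 5p - 21768.
Clearing the new market: 18279 - 3p = 5p - 21768, so p = 5005.875 and q = 3261.375.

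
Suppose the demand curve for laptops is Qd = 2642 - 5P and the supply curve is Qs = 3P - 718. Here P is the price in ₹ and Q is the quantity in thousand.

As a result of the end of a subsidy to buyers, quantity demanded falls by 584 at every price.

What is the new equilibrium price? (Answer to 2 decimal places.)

347.00

Solve the original market: 2642 - 5P = 3P - 718, hence P = 420 and Q = 542.
With the change applied: demand Qd = 2058 - 5P, supply Qs = 3P - 718.
New equilibrium: 2058 - 5P = 3P - 718 ⇒ 2776 = 8P ⇒ P = 347, Q = 323.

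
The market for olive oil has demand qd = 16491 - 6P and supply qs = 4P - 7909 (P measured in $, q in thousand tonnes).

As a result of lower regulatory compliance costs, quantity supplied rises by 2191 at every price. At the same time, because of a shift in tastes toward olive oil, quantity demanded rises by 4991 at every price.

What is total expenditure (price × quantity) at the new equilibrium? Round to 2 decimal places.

Before the shock: 16491 - 6P = 4P - 7909 ⇒ 24400 = 10P ⇒ P = 2440, q = 1851.
After the shift, demand is qd = 21482 - 6P and supply is qs = 4P - 5718.
Equate the new curves: 21482 - 6P = 4P - 5718, giving 27200 = 10P, P = 2720, q = 5162.
New expenditure = 2720 × 5162 = 14040640.00.

14040640.00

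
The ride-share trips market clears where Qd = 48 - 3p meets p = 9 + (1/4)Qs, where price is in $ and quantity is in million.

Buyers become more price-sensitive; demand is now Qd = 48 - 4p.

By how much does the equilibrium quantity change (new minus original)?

-6

Initially, 48 - 3p = 4p - 36, so 84 = 7p and p = 12, Q = 12.
With the change applied: demand Qd = 48 - 4p, supply Qs = 4p - 36.
Setting them equal: 48 - 4p = 4p - 36 → 84 = 8p, so p = 10.5 and Q = 6.
ΔQ = 6 − 12 = -6.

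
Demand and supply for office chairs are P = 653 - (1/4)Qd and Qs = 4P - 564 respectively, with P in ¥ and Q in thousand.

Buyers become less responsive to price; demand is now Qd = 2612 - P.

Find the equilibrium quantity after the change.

1976.8

Before the shock: 2612 - 4P = 4P - 564 ⇒ 3176 = 8P ⇒ P = 397, Q = 1024.
The shock moves the curves to Qd = 2612 - P and Qs = 4P - 564.
Equate the new curves: 2612 - P = 4P - 564, giving 3176 = 5P, P = 635.2, Q = 1976.8.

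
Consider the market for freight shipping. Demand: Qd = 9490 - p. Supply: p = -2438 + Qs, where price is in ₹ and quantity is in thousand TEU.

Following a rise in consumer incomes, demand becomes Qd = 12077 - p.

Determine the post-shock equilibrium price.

4819.5

Original equilibrium: 9490 - p = p + 2438 gives 7052 = 2p, so p = 3526 and Q = 5964.
After the shift, demand is Qd = 12077 - p and supply is Qs = p + 2438.
Clearing the new market: 12077 - p = p + 2438, so p = 4819.5 and Q = 7257.5.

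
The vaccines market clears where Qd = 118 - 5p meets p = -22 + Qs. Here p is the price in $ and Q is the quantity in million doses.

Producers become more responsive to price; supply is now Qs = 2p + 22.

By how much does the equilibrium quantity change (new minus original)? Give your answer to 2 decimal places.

+11.43

Initially, 118 - 5p = p + 22, so 96 = 6p and p = 16, Q = 38.
With the change applied: demand Qd = 118 - 5p, supply Qs = 2p + 22.
New equilibrium: 118 - 5p = 2p + 22 ⇒ 96 = 7p ⇒ p = 96/7 ≈ 13.7143, Q = 346/7 ≈ 49.4286.
ΔQ = 49.4286 − 38 = +11.43.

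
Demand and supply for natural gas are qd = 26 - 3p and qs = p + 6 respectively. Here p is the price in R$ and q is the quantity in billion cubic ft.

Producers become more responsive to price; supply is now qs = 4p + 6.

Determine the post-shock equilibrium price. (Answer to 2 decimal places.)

Original equilibrium: 26 - 3p = p + 6 gives 20 = 4p, so p = 5 and q = 11.
The shock moves the curves to qd = 26 - 3p and qs = 4p + 6.
Equate the new curves: 26 - 3p = 4p + 6, giving 20 = 7p, p = 20/7 ≈ 2.8571, q = 122/7 ≈ 17.4286.

2.86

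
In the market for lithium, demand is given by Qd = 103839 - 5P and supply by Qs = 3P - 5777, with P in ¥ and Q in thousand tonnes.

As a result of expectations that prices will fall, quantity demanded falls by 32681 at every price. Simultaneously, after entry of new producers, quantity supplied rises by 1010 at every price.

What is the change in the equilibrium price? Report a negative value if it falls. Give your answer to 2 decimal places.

-4211.38

Original equilibrium: 103839 - 5P = 3P - 5777 gives 109616 = 8P, so P = 13702 and Q = 35329.
The shock moves the curves to Qd = 71158 - 5P and Qs = 3P - 4767.
Setting them equal: 71158 - 5P = 3P - 4767 → 75925 = 8P, so P = 9490.625 and Q = 23704.875.
ΔP = 9490.625 − 13702 = -4211.38.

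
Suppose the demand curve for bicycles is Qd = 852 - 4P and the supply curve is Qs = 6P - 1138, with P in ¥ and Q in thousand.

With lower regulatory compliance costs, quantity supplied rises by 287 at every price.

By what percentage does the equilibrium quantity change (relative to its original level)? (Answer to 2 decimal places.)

+205.00

Before the shock: 852 - 4P = 6P - 1138 ⇒ 1990 = 10P ⇒ P = 199, Q = 56.
The new curves are Qd = 852 - 4P (demand) and Qs = 6P - 851 (supply).
Setting them equal: 852 - 4P = 6P - 851 → 1703 = 10P, so P = 170.3 and Q = 170.8.
%ΔQ = (170.8 − 56) / 56 × 100 = +205.00%.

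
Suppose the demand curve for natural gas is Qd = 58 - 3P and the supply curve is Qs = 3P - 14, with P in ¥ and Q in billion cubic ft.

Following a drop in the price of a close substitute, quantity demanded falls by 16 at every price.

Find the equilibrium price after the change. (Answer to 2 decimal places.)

9.33

Initially, 58 - 3P = 3P - 14, so 72 = 6P and P = 12, Q = 22.
With the change applied: demand Qd = 42 - 3P, supply Qs = 3P - 14.
Clearing the new market: 42 - 3P = 3P - 14, so P = 28/3 ≈ 9.3333 and Q = 14.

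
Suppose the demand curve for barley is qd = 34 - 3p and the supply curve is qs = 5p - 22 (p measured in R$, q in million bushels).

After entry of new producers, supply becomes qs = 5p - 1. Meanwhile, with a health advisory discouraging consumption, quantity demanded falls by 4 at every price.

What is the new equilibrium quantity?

Solve the original market: 34 - 3p = 5p - 22, hence p = 7 and q = 13.
The new curves are qd = 30 - 3p (demand) and qs = 5p - 1 (supply).
Setting them equal: 30 - 3p = 5p - 1 → 31 = 8p, so p = 3.875 and q = 18.375.

18.375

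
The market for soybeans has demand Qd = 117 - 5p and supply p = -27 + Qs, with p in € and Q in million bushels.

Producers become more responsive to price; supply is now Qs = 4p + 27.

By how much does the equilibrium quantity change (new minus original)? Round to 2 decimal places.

+25.00

Initially, 117 - 5p = p + 27, so 90 = 6p and p = 15, Q = 42.
The shock moves the curves to Qd = 117 - 5p and Qs = 4p + 27.
Equate the new curves: 117 - 5p = 4p + 27, giving 90 = 9p, p = 10, Q = 67.
ΔQ = 67 − 42 = +25.00.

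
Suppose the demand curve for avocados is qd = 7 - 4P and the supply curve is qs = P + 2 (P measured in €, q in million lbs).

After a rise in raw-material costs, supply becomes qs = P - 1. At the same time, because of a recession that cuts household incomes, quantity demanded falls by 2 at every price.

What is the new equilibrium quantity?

Before the shock: 7 - 4P = P + 2 ⇒ 5 = 5P ⇒ P = 1, q = 3.
The shock moves the curves to qd = 5 - 4P and qs = P - 1.
New equilibrium: 5 - 4P = P - 1 ⇒ 6 = 5P ⇒ P = 1.2, q = 0.2.

0.2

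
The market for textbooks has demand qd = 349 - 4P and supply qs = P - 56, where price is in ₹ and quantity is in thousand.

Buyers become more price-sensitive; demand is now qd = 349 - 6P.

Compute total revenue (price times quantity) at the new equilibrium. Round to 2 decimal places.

107.45

Before the shock: 349 - 4P = P - 56 ⇒ 405 = 5P ⇒ P = 81, q = 25.
After the shift, demand is qd = 349 - 6P and supply is qs = P - 56.
Equate the new curves: 349 - 6P = P - 56, giving 405 = 7P, P = 405/7 ≈ 57.8571, q = 13/7 ≈ 1.8571.
New expenditure = 57.8571 × 1.8571 = 107.45.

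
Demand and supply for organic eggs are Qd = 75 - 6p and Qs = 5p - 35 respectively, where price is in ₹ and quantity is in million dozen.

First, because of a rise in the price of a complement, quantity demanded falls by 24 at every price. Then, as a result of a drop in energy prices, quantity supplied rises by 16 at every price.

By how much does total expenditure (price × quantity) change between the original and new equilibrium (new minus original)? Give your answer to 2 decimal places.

-68.43

Initially, 75 - 6p = 5p - 35, so 110 = 11p and p = 10, Q = 15.
With the change applied: demand Qd = 51 - 6p, supply Qs = 5p - 19.
Setting them equal: 51 - 6p = 5p - 19 → 70 = 11p, so p = 70/11 ≈ 6.3636 and Q = 141/11 ≈ 12.8182.
Expenditure moves from 10×15 = 150 to 6.3636×12.8182 = 81.5702; change = -68.43.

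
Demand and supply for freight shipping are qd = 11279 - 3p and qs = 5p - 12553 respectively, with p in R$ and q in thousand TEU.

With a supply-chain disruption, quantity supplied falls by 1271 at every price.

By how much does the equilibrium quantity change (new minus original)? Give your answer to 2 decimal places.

-476.63

Solve the original market: 11279 - 3p = 5p - 12553, hence p = 2979 and q = 2342.
After the shift, demand is qd = 11279 - 3p and supply is qs = 5p - 13824.
Clearing the new market: 11279 - 3p = 5p - 13824, so p = 3137.875 and q = 1865.375.
Δq = 1865.375 − 2342 = -476.63.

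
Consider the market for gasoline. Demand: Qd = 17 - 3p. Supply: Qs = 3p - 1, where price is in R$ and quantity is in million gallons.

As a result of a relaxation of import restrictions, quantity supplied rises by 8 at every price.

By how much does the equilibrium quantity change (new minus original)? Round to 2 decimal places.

Initially, 17 - 3p = 3p - 1, so 18 = 6p and p = 3, Q = 8.
The new curves are Qd = 17 - 3p (demand) and Qs = 3p + 7 (supply).
New equilibrium: 17 - 3p = 3p + 7 ⇒ 10 = 6p ⇒ p = 5/3 ≈ 1.6667, Q = 12.
ΔQ = 12 − 8 = +4.00.

+4.00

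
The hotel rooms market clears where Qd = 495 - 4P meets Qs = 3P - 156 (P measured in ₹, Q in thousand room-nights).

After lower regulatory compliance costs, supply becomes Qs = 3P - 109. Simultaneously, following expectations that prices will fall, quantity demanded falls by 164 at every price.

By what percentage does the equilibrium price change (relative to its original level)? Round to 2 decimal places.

Solve the original market: 495 - 4P = 3P - 156, hence P = 93 and Q = 123.
With the change applied: demand Qd = 331 - 4P, supply Qs = 3P - 109.
New equilibrium: 331 - 4P = 3P - 109 ⇒ 440 = 7P ⇒ P = 440/7 ≈ 62.8571, Q = 557/7 ≈ 79.5714.
%ΔP = (62.8571 − 93) / 93 × 100 = -32.41%.

-32.41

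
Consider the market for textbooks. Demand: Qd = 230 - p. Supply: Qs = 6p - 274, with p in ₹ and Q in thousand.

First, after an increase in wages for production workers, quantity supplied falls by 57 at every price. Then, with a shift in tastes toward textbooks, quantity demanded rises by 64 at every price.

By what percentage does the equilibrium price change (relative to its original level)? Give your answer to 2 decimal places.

+24.01

Solve the original market: 230 - p = 6p - 274, hence p = 72 and Q = 158.
With the change applied: demand Qd = 294 - p, supply Qs = 6p - 331.
Equate the new curves: 294 - p = 6p - 331, giving 625 = 7p, p = 625/7 ≈ 89.2857, Q = 1433/7 ≈ 204.7143.
%Δp = (89.2857 − 72) / 72 × 100 = +24.01%.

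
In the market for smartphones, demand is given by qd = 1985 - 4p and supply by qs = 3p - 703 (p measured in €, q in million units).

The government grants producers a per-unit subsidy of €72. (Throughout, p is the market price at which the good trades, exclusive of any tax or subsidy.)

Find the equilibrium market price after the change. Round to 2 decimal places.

353.14

Initially, 1985 - 4p = 3p - 703, so 2688 = 7p and p = 384, q = 449.
Since sellers receive the price plus the subsidy, the effective supply curve becomes qs = 3p - 487.
Setting them equal: 1985 - 4p = 3p - 487 → 2472 = 7p, so p = 2472/7 ≈ 353.1429 and q = 4007/7 ≈ 572.4286.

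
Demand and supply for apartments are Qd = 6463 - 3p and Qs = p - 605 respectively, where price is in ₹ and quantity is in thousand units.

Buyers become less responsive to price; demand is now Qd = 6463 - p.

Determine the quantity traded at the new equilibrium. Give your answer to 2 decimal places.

2929.00

Initially, 6463 - 3p = p - 605, so 7068 = 4p and p = 1767, Q = 1162.
With the change applied: demand Qd = 6463 - p, supply Qs = p - 605.
Clearing the new market: 6463 - p = p - 605, so p = 3534 and Q = 2929.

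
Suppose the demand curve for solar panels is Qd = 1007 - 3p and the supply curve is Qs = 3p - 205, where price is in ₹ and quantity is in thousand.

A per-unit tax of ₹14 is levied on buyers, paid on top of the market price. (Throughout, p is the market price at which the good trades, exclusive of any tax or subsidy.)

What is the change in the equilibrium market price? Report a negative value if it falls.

Initially, 1007 - 3p = 3p - 205, so 1212 = 6p and p = 202, Q = 401.
Since buyers pay the price plus the tax, the effective demand curve becomes Qd = 965 - 3p.
Equate the new curves: 965 - 3p = 3p - 205, giving 1170 = 6p, p = 195, Q = 380.
Δp = 195 − 202 = -7.

-7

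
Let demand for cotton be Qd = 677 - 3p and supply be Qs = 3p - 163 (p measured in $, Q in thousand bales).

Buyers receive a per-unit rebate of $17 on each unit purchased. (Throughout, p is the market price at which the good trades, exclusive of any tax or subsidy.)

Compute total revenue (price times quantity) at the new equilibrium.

41951.25

Initially, 677 - 3p = 3p - 163, so 840 = 6p and p = 140, Q = 257.
Since buyers' out-of-pocket price is the market price minus the rebate, the effective demand curve becomes Qd = 728 - 3p.
Clearing the new market: 728 - 3p = 3p - 163, so p = 148.5 and Q = 282.5.
New expenditure = 148.5 × 282.5 = 41951.25.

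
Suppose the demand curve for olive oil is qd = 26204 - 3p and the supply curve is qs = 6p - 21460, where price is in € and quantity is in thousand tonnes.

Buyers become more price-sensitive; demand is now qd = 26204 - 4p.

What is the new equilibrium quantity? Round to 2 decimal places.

7138.40

Original equilibrium: 26204 - 3p = 6p - 21460 gives 47664 = 9p, so p = 5296 and q = 10316.
The shock moves the curves to qd = 26204 - 4p and qs = 6p - 21460.
Setting them equal: 26204 - 4p = 6p - 21460 → 47664 = 10p, so p = 4766.4 and q = 7138.4.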